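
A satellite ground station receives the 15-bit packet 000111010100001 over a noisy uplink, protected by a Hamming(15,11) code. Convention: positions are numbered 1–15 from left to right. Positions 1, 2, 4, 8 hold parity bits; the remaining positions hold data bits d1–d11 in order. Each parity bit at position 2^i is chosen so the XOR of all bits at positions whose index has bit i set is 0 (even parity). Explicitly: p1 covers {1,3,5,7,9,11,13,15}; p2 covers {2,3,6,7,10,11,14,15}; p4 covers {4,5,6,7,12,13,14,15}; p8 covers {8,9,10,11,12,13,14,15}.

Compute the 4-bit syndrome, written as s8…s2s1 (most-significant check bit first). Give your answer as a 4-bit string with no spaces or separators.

s1 (pos 1,3,5,7,9,11,13,15): 0⊕0⊕1⊕0⊕0⊕0⊕0⊕1 = 0
s2 (pos 2,3,6,7,10,11,14,15): 0⊕0⊕1⊕0⊕1⊕0⊕0⊕1 = 1
s4 (pos 4,5,6,7,12,13,14,15): 1⊕1⊕1⊕0⊕0⊕0⊕0⊕1 = 0
s8 (pos 8,9,10,11,12,13,14,15): 1⊕0⊕1⊕0⊕0⊕0⊕0⊕1 = 1
Syndrome s8…s1 = 1010 → error at position 10.

1010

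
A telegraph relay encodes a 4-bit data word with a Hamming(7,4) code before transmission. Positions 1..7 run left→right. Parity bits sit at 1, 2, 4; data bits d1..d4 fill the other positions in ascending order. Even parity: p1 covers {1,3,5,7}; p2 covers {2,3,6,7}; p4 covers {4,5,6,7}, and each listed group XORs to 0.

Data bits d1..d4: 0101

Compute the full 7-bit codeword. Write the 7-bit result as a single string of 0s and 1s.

Place data at non-parity positions: p1 p2 0 p4 1 0 1
p1 (pos 1,3,5,7): XOR of data positions = 0⊕1⊕1 = 0
p2 (pos 2,3,6,7): XOR of data positions = 0⊕0⊕1 = 1
p4 (pos 4,5,6,7): XOR of data positions = 1⊕0⊕1 = 0
Codeword: 0100101

0100101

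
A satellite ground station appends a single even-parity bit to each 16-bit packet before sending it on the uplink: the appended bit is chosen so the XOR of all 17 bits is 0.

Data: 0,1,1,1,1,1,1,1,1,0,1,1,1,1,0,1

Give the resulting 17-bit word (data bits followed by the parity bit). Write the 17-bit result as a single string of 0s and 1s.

XOR of the 16 data bits: 0⊕1⊕1⊕1⊕1⊕1⊕1⊕1⊕1⊕0⊕1⊕1⊕1⊕1⊕0⊕1 = 1
Parity bit = 1 (so all 17 bits XOR to 0).

01111111101111011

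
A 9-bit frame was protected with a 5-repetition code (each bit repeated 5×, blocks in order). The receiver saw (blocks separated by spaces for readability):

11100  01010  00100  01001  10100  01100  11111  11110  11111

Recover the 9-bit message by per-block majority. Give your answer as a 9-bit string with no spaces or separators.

Block 1 (11100): 3 ones → 1
Block 2 (01010): 2 ones → 0
Block 3 (00100): 1 one → 0
Block 4 (01001): 2 ones → 0
Block 5 (10100): 2 ones → 0
Block 6 (01100): 2 ones → 0
Block 7 (11111): 5 ones → 1
Block 8 (11110): 4 ones → 1
Block 9 (11111): 5 ones → 1

100000111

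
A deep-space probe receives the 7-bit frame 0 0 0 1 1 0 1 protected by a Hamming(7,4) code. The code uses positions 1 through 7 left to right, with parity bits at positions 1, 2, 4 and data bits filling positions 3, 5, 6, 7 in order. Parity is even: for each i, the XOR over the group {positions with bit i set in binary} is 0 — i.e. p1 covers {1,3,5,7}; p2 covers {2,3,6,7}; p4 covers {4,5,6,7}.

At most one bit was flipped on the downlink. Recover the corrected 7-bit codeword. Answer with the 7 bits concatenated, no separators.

s1 (pos 1,3,5,7): 0⊕0⊕1⊕1 = 0
s2 (pos 2,3,6,7): 0⊕0⊕0⊕1 = 1
s4 (pos 4,5,6,7): 1⊕1⊕0⊕1 = 1
Syndrome s4…s1 = 110 → error at position 6.
Flip position 6: 0001101 → 0001111

0001111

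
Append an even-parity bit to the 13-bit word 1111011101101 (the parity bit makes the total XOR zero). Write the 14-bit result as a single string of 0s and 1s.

XOR of the 13 data bits: 1⊕1⊕1⊕1⊕0⊕1⊕1⊕1⊕0⊕1⊕1⊕0⊕1 = 0
Parity bit = 0 (so all 14 bits XOR to 0).

11110111011010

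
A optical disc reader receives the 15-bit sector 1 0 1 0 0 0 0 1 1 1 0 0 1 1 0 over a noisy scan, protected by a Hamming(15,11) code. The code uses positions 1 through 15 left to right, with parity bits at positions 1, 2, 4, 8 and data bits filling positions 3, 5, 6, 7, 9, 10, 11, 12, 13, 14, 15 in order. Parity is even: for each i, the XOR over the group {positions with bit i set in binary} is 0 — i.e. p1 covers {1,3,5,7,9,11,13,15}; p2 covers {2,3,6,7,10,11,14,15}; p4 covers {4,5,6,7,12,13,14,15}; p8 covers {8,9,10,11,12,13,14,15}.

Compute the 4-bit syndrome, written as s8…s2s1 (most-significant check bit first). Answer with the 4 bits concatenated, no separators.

s1 (pos 1,3,5,7,9,11,13,15): 1⊕1⊕0⊕0⊕1⊕0⊕1⊕0 = 0
s2 (pos 2,3,6,7,10,11,14,15): 0⊕1⊕0⊕0⊕1⊕0⊕1⊕0 = 1
s4 (pos 4,5,6,7,12,13,14,15): 0⊕0⊕0⊕0⊕0⊕1⊕1⊕0 = 0
s8 (pos 8,9,10,11,12,13,14,15): 1⊕1⊕1⊕0⊕0⊕1⊕1⊕0 = 1
Syndrome s8…s1 = 1010 → error at position 10.

1010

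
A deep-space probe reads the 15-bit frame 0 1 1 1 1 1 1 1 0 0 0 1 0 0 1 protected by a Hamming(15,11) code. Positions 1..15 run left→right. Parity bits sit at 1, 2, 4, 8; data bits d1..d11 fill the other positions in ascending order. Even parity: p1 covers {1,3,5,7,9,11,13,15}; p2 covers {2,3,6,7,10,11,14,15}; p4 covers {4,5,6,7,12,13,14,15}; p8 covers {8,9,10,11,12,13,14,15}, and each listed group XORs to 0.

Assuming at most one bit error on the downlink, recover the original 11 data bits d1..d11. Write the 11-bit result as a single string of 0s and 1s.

s1 (pos 1,3,5,7,9,11,13,15): 0⊕1⊕1⊕1⊕0⊕0⊕0⊕1 = 0
s2 (pos 2,3,6,7,10,11,14,15): 1⊕1⊕1⊕1⊕0⊕0⊕0⊕1 = 1
s4 (pos 4,5,6,7,12,13,14,15): 1⊕1⊕1⊕1⊕1⊕0⊕0⊕1 = 0
s8 (pos 8,9,10,11,12,13,14,15): 1⊕0⊕0⊕0⊕1⊕0⊕0⊕1 = 1
Syndrome s8…s1 = 1010 → error at position 10.
Flip position 10: 011111110001001 → 011111110101001
Read data bits from positions 3,5,6,7,9,10,11,12,13,14,15: 11110101001

11110101001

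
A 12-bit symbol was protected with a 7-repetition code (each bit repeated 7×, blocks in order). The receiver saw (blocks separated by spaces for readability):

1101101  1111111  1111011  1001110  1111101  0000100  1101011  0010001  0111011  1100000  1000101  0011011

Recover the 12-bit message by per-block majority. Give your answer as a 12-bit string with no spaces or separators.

111110101001

Block 1 (1101101): 5 ones → 1
Block 2 (1111111): 7 ones → 1
Block 3 (1111011): 6 ones → 1
Block 4 (1001110): 4 ones → 1
Block 5 (1111101): 6 ones → 1
Block 6 (0000100): 1 one → 0
Block 7 (1101011): 5 ones → 1
Block 8 (0010001): 2 ones → 0
Block 9 (0111011): 5 ones → 1
Block 10 (1100000): 2 ones → 0
Block 11 (1000101): 3 ones → 0
Block 12 (0011011): 4 ones → 1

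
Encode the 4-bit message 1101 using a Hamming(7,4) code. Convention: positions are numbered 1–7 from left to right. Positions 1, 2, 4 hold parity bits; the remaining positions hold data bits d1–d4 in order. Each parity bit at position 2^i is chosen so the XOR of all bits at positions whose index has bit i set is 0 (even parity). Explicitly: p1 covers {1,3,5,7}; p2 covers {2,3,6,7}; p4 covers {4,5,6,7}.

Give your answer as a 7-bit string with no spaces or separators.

1010101

Place data at non-parity positions: p1 p2 1 p4 1 0 1
p1 (pos 1,3,5,7): XOR of data positions = 1⊕1⊕1 = 1
p2 (pos 2,3,6,7): XOR of data positions = 1⊕0⊕1 = 0
p4 (pos 4,5,6,7): XOR of data positions = 1⊕0⊕1 = 0
Codeword: 1010101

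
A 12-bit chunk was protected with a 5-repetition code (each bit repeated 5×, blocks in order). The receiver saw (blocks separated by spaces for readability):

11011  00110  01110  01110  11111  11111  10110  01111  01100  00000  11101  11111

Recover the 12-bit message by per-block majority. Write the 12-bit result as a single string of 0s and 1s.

Block 1 (11011): 4 ones → 1
Block 2 (00110): 2 ones → 0
Block 3 (01110): 3 ones → 1
Block 4 (01110): 3 ones → 1
Block 5 (11111): 5 ones → 1
Block 6 (11111): 5 ones → 1
Block 7 (10110): 3 ones → 1
Block 8 (01111): 4 ones → 1
Block 9 (01100): 2 ones → 0
Block 10 (00000): 0 ones → 0
Block 11 (11101): 4 ones → 1
Block 12 (11111): 5 ones → 1

101111110011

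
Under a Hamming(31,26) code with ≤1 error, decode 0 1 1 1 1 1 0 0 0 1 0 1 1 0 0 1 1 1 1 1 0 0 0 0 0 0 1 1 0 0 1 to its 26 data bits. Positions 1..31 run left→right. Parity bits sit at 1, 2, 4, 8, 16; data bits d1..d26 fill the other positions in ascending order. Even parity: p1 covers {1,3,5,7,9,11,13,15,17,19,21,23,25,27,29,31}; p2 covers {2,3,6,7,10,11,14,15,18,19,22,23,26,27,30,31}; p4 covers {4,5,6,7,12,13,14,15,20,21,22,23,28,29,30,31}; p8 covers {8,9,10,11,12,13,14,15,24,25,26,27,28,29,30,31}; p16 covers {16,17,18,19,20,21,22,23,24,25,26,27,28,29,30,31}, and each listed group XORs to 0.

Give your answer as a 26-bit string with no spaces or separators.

s1 (pos 1,3,5,7,9,11,13,15,17,19,21,23,25,27,29,31): 0⊕1⊕1⊕0⊕0⊕0⊕1⊕0⊕1⊕1⊕0⊕0⊕0⊕1⊕0⊕1 = 1
s2 (pos 2,3,6,7,10,11,14,15,18,19,22,23,26,27,30,31): 1⊕1⊕1⊕0⊕1⊕0⊕0⊕0⊕1⊕1⊕0⊕0⊕0⊕1⊕0⊕1 = 0
s4 (pos 4,5,6,7,12,13,14,15,20,21,22,23,28,29,30,31): 1⊕1⊕1⊕0⊕1⊕1⊕0⊕0⊕1⊕0⊕0⊕0⊕1⊕0⊕0⊕1 = 0
s8 (pos 8,9,10,11,12,13,14,15,24,25,26,27,28,29,30,31): 0⊕0⊕1⊕0⊕1⊕1⊕0⊕0⊕0⊕0⊕0⊕1⊕1⊕0⊕0⊕1 = 0
s16 (pos 16,17,18,19,20,21,22,23,24,25,26,27,28,29,30,31): 1⊕1⊕1⊕1⊕1⊕0⊕0⊕0⊕0⊕0⊕0⊕1⊕1⊕0⊕0⊕1 = 0
Syndrome s16…s1 = 00001 → error at position 1.
Flip position 1: 0111110001011001111100000011001 → 1111110001011001111100000011001
Read data bits from positions 3,5,6,7,9,10,11,12,13,14,15,17,18,19,20,21,22,23,24,25,26,27,28,29,30,31: 11100101100111100000011001

11100101100111100000011001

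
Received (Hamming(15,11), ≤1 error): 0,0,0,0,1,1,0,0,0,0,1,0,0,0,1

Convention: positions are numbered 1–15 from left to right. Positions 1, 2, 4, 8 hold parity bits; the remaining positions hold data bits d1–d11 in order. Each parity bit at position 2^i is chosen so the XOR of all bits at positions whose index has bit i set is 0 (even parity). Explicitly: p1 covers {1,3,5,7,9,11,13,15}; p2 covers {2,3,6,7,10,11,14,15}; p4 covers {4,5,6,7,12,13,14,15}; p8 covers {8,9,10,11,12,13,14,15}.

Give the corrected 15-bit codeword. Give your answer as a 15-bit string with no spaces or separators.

000011100010001

s1 (pos 1,3,5,7,9,11,13,15): 0⊕0⊕1⊕0⊕0⊕1⊕0⊕1 = 1
s2 (pos 2,3,6,7,10,11,14,15): 0⊕0⊕1⊕0⊕0⊕1⊕0⊕1 = 1
s4 (pos 4,5,6,7,12,13,14,15): 0⊕1⊕1⊕0⊕0⊕0⊕0⊕1 = 1
s8 (pos 8,9,10,11,12,13,14,15): 0⊕0⊕0⊕1⊕0⊕0⊕0⊕1 = 0
Syndrome s8…s1 = 0111 → error at position 7.
Flip position 7: 000011000010001 → 000011100010001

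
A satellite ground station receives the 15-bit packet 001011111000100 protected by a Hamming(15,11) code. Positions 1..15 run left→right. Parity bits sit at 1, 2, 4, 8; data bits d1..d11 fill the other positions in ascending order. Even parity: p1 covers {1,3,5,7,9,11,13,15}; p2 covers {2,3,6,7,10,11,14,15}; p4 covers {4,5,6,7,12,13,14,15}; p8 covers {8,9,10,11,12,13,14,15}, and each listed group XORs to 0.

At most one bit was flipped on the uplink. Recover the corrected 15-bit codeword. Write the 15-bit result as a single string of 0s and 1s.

s1 (pos 1,3,5,7,9,11,13,15): 0⊕1⊕1⊕1⊕1⊕0⊕1⊕0 = 1
s2 (pos 2,3,6,7,10,11,14,15): 0⊕1⊕1⊕1⊕0⊕0⊕0⊕0 = 1
s4 (pos 4,5,6,7,12,13,14,15): 0⊕1⊕1⊕1⊕0⊕1⊕0⊕0 = 0
s8 (pos 8,9,10,11,12,13,14,15): 1⊕1⊕0⊕0⊕0⊕1⊕0⊕0 = 1
Syndrome s8…s1 = 1011 → error at position 11.
Flip position 11: 001011111000100 → 001011111010100

001011111010100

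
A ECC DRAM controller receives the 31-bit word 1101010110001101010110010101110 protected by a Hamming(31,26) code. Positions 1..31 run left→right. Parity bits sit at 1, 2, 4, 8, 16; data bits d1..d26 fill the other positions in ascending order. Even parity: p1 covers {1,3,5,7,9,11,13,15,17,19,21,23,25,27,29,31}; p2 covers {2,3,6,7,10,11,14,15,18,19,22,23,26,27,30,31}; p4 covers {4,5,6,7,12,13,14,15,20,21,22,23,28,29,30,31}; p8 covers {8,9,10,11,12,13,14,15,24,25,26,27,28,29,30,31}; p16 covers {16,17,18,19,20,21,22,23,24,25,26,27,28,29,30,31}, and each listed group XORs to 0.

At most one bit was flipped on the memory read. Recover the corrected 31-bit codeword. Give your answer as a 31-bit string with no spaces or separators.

s1 (pos 1,3,5,7,9,11,13,15,17,19,21,23,25,27,29,31): 1⊕0⊕0⊕0⊕1⊕0⊕1⊕0⊕0⊕0⊕1⊕0⊕0⊕0⊕1⊕0 = 1
s2 (pos 2,3,6,7,10,11,14,15,18,19,22,23,26,27,30,31): 1⊕0⊕1⊕0⊕0⊕0⊕1⊕0⊕1⊕0⊕0⊕0⊕1⊕0⊕1⊕0 = 0
s4 (pos 4,5,6,7,12,13,14,15,20,21,22,23,28,29,30,31): 1⊕0⊕1⊕0⊕0⊕1⊕1⊕0⊕1⊕1⊕0⊕0⊕1⊕1⊕1⊕0 = 1
s8 (pos 8,9,10,11,12,13,14,15,24,25,26,27,28,29,30,31): 1⊕1⊕0⊕0⊕0⊕1⊕1⊕0⊕1⊕0⊕1⊕0⊕1⊕1⊕1⊕0 = 1
s16 (pos 16,17,18,19,20,21,22,23,24,25,26,27,28,29,30,31): 1⊕0⊕1⊕0⊕1⊕1⊕0⊕0⊕1⊕0⊕1⊕0⊕1⊕1⊕1⊕0 = 1
Syndrome s16…s1 = 11101 → error at position 29.
Flip position 29: 1101010110001101010110010101110 → 1101010110001101010110010101010

1101010110001101010110010101010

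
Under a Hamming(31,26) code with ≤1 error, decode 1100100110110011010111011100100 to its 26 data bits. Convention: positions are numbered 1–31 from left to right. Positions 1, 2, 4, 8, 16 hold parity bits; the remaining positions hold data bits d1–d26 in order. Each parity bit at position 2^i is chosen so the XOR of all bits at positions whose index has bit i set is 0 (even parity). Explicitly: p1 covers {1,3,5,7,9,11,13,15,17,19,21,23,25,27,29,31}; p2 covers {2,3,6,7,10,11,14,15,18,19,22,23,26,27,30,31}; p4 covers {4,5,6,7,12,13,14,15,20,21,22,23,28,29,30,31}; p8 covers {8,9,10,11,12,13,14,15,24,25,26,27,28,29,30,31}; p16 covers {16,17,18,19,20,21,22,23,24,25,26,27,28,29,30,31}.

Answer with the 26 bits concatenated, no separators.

s1 (pos 1,3,5,7,9,11,13,15,17,19,21,23,25,27,29,31): 1⊕0⊕1⊕0⊕1⊕1⊕0⊕1⊕0⊕0⊕1⊕0⊕1⊕0⊕1⊕0 = 0
s2 (pos 2,3,6,7,10,11,14,15,18,19,22,23,26,27,30,31): 1⊕0⊕0⊕0⊕0⊕1⊕0⊕1⊕1⊕0⊕1⊕0⊕1⊕0⊕0⊕0 = 0
s4 (pos 4,5,6,7,12,13,14,15,20,21,22,23,28,29,30,31): 0⊕1⊕0⊕0⊕1⊕0⊕0⊕1⊕1⊕1⊕1⊕0⊕0⊕1⊕0⊕0 = 1
s8 (pos 8,9,10,11,12,13,14,15,24,25,26,27,28,29,30,31): 1⊕1⊕0⊕1⊕1⊕0⊕0⊕1⊕1⊕1⊕1⊕0⊕0⊕1⊕0⊕0 = 1
s16 (pos 16,17,18,19,20,21,22,23,24,25,26,27,28,29,30,31): 1⊕0⊕1⊕0⊕1⊕1⊕1⊕0⊕1⊕1⊕1⊕0⊕0⊕1⊕0⊕0 = 1
Syndrome s16…s1 = 11100 → error at position 28.
Flip position 28: 1100100110110011010111011100100 → 1100100110110011010111011101100
Read data bits from positions 3,5,6,7,9,10,11,12,13,14,15,17,18,19,20,21,22,23,24,25,26,27,28,29,30,31: 01001011001010111011101100

01001011001010111011101100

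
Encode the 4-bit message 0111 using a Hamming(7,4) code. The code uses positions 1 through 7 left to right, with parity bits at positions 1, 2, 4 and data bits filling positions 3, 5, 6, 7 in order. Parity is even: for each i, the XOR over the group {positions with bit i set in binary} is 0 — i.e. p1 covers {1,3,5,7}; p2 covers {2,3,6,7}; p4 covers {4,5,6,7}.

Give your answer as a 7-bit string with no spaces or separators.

0001111

Place data at non-parity positions: p1 p2 0 p4 1 1 1
p1 (pos 1,3,5,7): XOR of data positions = 0⊕1⊕1 = 0
p2 (pos 2,3,6,7): XOR of data positions = 0⊕1⊕1 = 0
p4 (pos 4,5,6,7): XOR of data positions = 1⊕1⊕1 = 1
Codeword: 0001111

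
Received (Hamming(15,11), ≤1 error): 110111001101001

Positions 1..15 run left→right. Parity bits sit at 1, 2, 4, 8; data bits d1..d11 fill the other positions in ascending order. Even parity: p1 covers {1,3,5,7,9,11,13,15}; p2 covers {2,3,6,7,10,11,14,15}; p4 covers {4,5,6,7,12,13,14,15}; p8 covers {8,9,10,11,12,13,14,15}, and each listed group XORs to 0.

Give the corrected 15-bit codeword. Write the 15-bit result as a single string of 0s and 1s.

110011001101001

s1 (pos 1,3,5,7,9,11,13,15): 1⊕0⊕1⊕0⊕1⊕0⊕0⊕1 = 0
s2 (pos 2,3,6,7,10,11,14,15): 1⊕0⊕1⊕0⊕1⊕0⊕0⊕1 = 0
s4 (pos 4,5,6,7,12,13,14,15): 1⊕1⊕1⊕0⊕1⊕0⊕0⊕1 = 1
s8 (pos 8,9,10,11,12,13,14,15): 0⊕1⊕1⊕0⊕1⊕0⊕0⊕1 = 0
Syndrome s8…s1 = 0100 → error at position 4.
Flip position 4: 110111001101001 → 110011001101001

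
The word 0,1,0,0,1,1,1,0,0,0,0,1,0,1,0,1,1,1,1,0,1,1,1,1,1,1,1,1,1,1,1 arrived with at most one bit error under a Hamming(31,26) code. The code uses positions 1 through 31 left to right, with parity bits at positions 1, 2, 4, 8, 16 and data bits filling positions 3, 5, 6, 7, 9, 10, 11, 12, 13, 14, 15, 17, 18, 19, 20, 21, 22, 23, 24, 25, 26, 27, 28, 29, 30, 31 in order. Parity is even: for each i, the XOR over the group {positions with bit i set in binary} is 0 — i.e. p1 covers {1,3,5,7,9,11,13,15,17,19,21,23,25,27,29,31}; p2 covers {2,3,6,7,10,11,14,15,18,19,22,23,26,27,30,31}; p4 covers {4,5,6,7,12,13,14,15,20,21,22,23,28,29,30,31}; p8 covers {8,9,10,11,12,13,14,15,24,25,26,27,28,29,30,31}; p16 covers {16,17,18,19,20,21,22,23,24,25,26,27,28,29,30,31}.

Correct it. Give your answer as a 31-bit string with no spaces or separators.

s1 (pos 1,3,5,7,9,11,13,15,17,19,21,23,25,27,29,31): 0⊕0⊕1⊕1⊕0⊕0⊕0⊕0⊕1⊕1⊕1⊕1⊕1⊕1⊕1⊕1 = 0
s2 (pos 2,3,6,7,10,11,14,15,18,19,22,23,26,27,30,31): 1⊕0⊕1⊕1⊕0⊕0⊕1⊕0⊕1⊕1⊕1⊕1⊕1⊕1⊕1⊕1 = 0
s4 (pos 4,5,6,7,12,13,14,15,20,21,22,23,28,29,30,31): 0⊕1⊕1⊕1⊕1⊕0⊕1⊕0⊕0⊕1⊕1⊕1⊕1⊕1⊕1⊕1 = 0
s8 (pos 8,9,10,11,12,13,14,15,24,25,26,27,28,29,30,31): 0⊕0⊕0⊕0⊕1⊕0⊕1⊕0⊕1⊕1⊕1⊕1⊕1⊕1⊕1⊕1 = 0
s16 (pos 16,17,18,19,20,21,22,23,24,25,26,27,28,29,30,31): 1⊕1⊕1⊕1⊕0⊕1⊕1⊕1⊕1⊕1⊕1⊕1⊕1⊕1⊕1⊕1 = 1
Syndrome s16…s1 = 10000 → error at position 16.
Flip position 16: 0100111000010101111011111111111 → 0100111000010100111011111111111

0100111000010100111011111111111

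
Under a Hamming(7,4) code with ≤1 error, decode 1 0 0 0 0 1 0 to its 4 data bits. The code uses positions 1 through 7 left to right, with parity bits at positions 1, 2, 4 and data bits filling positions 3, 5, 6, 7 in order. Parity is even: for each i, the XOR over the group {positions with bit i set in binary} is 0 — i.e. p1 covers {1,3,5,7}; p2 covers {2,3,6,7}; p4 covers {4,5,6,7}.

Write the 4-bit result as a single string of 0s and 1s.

s1 (pos 1,3,5,7): 1⊕0⊕0⊕0 = 1
s2 (pos 2,3,6,7): 0⊕0⊕1⊕0 = 1
s4 (pos 4,5,6,7): 0⊕0⊕1⊕0 = 1
Syndrome s4…s1 = 111 → error at position 7.
Flip position 7: 1000010 → 1000011
Read data bits from positions 3,5,6,7: 0011

0011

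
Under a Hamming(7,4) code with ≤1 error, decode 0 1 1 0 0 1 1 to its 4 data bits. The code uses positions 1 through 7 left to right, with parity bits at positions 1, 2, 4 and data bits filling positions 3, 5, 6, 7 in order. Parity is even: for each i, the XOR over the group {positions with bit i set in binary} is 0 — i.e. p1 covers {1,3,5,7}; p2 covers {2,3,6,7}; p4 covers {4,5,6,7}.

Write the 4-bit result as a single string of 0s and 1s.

s1 (pos 1,3,5,7): 0⊕1⊕0⊕1 = 0
s2 (pos 2,3,6,7): 1⊕1⊕1⊕1 = 0
s4 (pos 4,5,6,7): 0⊕0⊕1⊕1 = 0
Syndrome s4…s1 = 000 → no error.
Read data bits from positions 3,5,6,7: 1011

1011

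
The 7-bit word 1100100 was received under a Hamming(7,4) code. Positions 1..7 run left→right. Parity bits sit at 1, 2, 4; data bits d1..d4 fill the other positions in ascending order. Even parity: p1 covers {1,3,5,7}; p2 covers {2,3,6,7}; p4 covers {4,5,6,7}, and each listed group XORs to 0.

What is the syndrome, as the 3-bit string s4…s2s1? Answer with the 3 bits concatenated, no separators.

s1 (pos 1,3,5,7): 1⊕0⊕1⊕0 = 0
s2 (pos 2,3,6,7): 1⊕0⊕0⊕0 = 1
s4 (pos 4,5,6,7): 0⊕1⊕0⊕0 = 1
Syndrome s4…s1 = 110 → error at position 6.

110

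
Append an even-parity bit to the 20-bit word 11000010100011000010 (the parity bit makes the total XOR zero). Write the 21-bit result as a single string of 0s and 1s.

XOR of the 20 data bits: 1⊕1⊕0⊕0⊕0⊕0⊕1⊕0⊕1⊕0⊕0⊕0⊕1⊕1⊕0⊕0⊕0⊕0⊕1⊕0 = 1
Parity bit = 1 (so all 21 bits XOR to 0).

110000101000110000101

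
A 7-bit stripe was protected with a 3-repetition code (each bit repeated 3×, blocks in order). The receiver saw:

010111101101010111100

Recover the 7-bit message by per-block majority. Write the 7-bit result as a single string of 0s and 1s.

Block 1 (010): 1 one → 0
Block 2 (111): 3 ones → 1
Block 3 (101): 2 ones → 1
Block 4 (101): 2 ones → 1
Block 5 (010): 1 one → 0
Block 6 (111): 3 ones → 1
Block 7 (100): 1 one → 0

0111010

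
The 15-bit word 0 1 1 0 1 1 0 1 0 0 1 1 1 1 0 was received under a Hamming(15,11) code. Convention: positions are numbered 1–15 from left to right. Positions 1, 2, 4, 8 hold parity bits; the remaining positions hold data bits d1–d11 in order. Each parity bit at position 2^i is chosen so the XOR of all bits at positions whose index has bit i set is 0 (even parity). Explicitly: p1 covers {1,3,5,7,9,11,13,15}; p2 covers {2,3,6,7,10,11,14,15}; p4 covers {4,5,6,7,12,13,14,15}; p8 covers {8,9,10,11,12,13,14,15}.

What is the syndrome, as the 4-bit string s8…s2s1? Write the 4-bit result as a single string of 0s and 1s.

s1 (pos 1,3,5,7,9,11,13,15): 0⊕1⊕1⊕0⊕0⊕1⊕1⊕0 = 0
s2 (pos 2,3,6,7,10,11,14,15): 1⊕1⊕1⊕0⊕0⊕1⊕1⊕0 = 1
s4 (pos 4,5,6,7,12,13,14,15): 0⊕1⊕1⊕0⊕1⊕1⊕1⊕0 = 1
s8 (pos 8,9,10,11,12,13,14,15): 1⊕0⊕0⊕1⊕1⊕1⊕1⊕0 = 1
Syndrome s8…s1 = 1110 → error at position 14.

1110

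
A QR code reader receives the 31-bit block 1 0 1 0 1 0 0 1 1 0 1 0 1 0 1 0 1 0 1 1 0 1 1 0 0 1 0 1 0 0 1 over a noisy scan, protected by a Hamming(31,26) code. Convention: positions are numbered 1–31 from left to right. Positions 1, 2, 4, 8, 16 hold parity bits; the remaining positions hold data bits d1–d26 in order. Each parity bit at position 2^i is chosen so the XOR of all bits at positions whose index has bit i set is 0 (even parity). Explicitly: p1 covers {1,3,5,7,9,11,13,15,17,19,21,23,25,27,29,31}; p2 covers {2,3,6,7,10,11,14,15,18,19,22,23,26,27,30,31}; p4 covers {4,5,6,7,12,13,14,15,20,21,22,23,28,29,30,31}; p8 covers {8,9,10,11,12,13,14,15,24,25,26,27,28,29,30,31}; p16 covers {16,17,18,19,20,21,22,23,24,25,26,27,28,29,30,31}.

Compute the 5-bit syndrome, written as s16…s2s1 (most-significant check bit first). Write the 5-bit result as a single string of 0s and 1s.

s1 (pos 1,3,5,7,9,11,13,15,17,19,21,23,25,27,29,31): 1⊕1⊕1⊕0⊕1⊕1⊕1⊕1⊕1⊕1⊕0⊕1⊕0⊕0⊕0⊕1 = 1
s2 (pos 2,3,6,7,10,11,14,15,18,19,22,23,26,27,30,31): 0⊕1⊕0⊕0⊕0⊕1⊕0⊕1⊕0⊕1⊕1⊕1⊕1⊕0⊕0⊕1 = 0
s4 (pos 4,5,6,7,12,13,14,15,20,21,22,23,28,29,30,31): 0⊕1⊕0⊕0⊕0⊕1⊕0⊕1⊕1⊕0⊕1⊕1⊕1⊕0⊕0⊕1 = 0
s8 (pos 8,9,10,11,12,13,14,15,24,25,26,27,28,29,30,31): 1⊕1⊕0⊕1⊕0⊕1⊕0⊕1⊕0⊕0⊕1⊕0⊕1⊕0⊕0⊕1 = 0
s16 (pos 16,17,18,19,20,21,22,23,24,25,26,27,28,29,30,31): 0⊕1⊕0⊕1⊕1⊕0⊕1⊕1⊕0⊕0⊕1⊕0⊕1⊕0⊕0⊕1 = 0
Syndrome s16…s1 = 00001 → error at position 1.

00001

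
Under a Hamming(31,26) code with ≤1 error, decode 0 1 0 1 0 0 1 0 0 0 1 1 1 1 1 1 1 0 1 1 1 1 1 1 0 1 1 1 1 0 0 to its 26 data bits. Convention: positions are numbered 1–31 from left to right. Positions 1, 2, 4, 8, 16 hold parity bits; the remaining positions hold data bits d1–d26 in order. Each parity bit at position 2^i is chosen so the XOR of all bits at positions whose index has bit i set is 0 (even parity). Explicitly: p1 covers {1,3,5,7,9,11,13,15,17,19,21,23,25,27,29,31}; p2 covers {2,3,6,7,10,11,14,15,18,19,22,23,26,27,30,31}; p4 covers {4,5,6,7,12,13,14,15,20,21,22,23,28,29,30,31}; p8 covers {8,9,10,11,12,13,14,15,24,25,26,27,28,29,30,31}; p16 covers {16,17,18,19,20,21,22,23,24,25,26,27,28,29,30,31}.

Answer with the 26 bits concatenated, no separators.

00010011111101111110111100

s1 (pos 1,3,5,7,9,11,13,15,17,19,21,23,25,27,29,31): 0⊕0⊕0⊕1⊕0⊕1⊕1⊕1⊕1⊕1⊕1⊕1⊕0⊕1⊕1⊕0 = 0
s2 (pos 2,3,6,7,10,11,14,15,18,19,22,23,26,27,30,31): 1⊕0⊕0⊕1⊕0⊕1⊕1⊕1⊕0⊕1⊕1⊕1⊕1⊕1⊕0⊕0 = 0
s4 (pos 4,5,6,7,12,13,14,15,20,21,22,23,28,29,30,31): 1⊕0⊕0⊕1⊕1⊕1⊕1⊕1⊕1⊕1⊕1⊕1⊕1⊕1⊕0⊕0 = 0
s8 (pos 8,9,10,11,12,13,14,15,24,25,26,27,28,29,30,31): 0⊕0⊕0⊕1⊕1⊕1⊕1⊕1⊕1⊕0⊕1⊕1⊕1⊕1⊕0⊕0 = 0
s16 (pos 16,17,18,19,20,21,22,23,24,25,26,27,28,29,30,31): 1⊕1⊕0⊕1⊕1⊕1⊕1⊕1⊕1⊕0⊕1⊕1⊕1⊕1⊕0⊕0 = 0
Syndrome s16…s1 = 00000 → no error.
Read data bits from positions 3,5,6,7,9,10,11,12,13,14,15,17,18,19,20,21,22,23,24,25,26,27,28,29,30,31: 00010011111101111110111100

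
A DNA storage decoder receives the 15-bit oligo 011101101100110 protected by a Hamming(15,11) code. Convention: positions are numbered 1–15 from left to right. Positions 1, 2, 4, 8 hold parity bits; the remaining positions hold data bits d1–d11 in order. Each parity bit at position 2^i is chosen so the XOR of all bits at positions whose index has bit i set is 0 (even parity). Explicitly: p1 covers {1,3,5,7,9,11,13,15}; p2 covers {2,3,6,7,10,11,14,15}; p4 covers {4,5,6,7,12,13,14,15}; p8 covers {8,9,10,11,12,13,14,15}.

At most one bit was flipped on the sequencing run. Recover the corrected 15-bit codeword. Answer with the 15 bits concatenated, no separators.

s1 (pos 1,3,5,7,9,11,13,15): 0⊕1⊕0⊕1⊕1⊕0⊕1⊕0 = 0
s2 (pos 2,3,6,7,10,11,14,15): 1⊕1⊕1⊕1⊕1⊕0⊕1⊕0 = 0
s4 (pos 4,5,6,7,12,13,14,15): 1⊕0⊕1⊕1⊕0⊕1⊕1⊕0 = 1
s8 (pos 8,9,10,11,12,13,14,15): 0⊕1⊕1⊕0⊕0⊕1⊕1⊕0 = 0
Syndrome s8…s1 = 0100 → error at position 4.
Flip position 4: 011101101100110 → 011001101100110

011001101100110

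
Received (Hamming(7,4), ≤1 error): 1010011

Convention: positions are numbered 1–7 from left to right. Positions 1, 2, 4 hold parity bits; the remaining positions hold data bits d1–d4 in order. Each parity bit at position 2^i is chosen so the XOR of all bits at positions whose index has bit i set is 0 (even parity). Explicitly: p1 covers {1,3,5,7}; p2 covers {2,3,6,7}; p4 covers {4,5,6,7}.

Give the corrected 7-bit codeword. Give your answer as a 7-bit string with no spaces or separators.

s1 (pos 1,3,5,7): 1⊕1⊕0⊕1 = 1
s2 (pos 2,3,6,7): 0⊕1⊕1⊕1 = 1
s4 (pos 4,5,6,7): 0⊕0⊕1⊕1 = 0
Syndrome s4…s1 = 011 → error at position 3.
Flip position 3: 1010011 → 1000011

1000011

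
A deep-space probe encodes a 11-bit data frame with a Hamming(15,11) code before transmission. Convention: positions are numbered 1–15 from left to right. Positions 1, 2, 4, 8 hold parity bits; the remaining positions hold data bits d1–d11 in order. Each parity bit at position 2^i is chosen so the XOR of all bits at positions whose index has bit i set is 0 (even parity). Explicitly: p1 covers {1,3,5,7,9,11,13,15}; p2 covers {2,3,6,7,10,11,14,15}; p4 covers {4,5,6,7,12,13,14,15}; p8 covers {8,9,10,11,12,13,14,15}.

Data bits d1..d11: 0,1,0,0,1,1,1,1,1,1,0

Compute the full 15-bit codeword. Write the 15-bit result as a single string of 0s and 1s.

010010001111110

Place data at non-parity positions: p1 p2 0 p4 1 0 0 p8 1 1 1 1 1 1 0
p1 (pos 1,3,5,7,9,11,13,15): XOR of data positions = 0⊕1⊕0⊕1⊕1⊕1⊕0 = 0
p2 (pos 2,3,6,7,10,11,14,15): XOR of data positions = 0⊕0⊕0⊕1⊕1⊕1⊕0 = 1
p4 (pos 4,5,6,7,12,13,14,15): XOR of data positions = 1⊕0⊕0⊕1⊕1⊕1⊕0 = 0
p8 (pos 8,9,10,11,12,13,14,15): XOR of data positions = 1⊕1⊕1⊕1⊕1⊕1⊕0 = 0
Codeword: 010010001111110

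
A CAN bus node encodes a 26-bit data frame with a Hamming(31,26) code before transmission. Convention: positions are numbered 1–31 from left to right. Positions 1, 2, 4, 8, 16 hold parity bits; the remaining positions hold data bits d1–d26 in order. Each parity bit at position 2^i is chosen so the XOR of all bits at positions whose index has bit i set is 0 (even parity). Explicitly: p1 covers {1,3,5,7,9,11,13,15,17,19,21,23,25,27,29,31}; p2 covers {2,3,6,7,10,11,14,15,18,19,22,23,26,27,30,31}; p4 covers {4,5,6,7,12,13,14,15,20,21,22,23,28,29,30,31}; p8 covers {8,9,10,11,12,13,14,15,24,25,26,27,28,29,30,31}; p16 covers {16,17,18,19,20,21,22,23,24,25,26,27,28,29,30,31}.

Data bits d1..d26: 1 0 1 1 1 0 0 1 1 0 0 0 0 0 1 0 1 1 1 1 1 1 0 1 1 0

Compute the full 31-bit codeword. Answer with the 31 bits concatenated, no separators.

0011011110011001000101111110110

Place data at non-parity positions: p1 p2 1 p4 0 1 1 p8 1 0 0 1 1 0 0 p16 0 0 0 1 0 1 1 1 1 1 1 0 1 1 0
p1 (pos 1,3,5,7,9,11,13,15,17,19,21,23,25,27,29,31): XOR of data positions = 1⊕0⊕1⊕1⊕0⊕1⊕0⊕0⊕0⊕0⊕1⊕1⊕1⊕1⊕0 = 0
p2 (pos 2,3,6,7,10,11,14,15,18,19,22,23,26,27,30,31): XOR of data positions = 1⊕1⊕1⊕0⊕0⊕0⊕0⊕0⊕0⊕1⊕1⊕1⊕1⊕1⊕0 = 0
p4 (pos 4,5,6,7,12,13,14,15,20,21,22,23,28,29,30,31): XOR of data positions = 0⊕1⊕1⊕1⊕1⊕0⊕0⊕1⊕0⊕1⊕1⊕0⊕1⊕1⊕0 = 1
p8 (pos 8,9,10,11,12,13,14,15,24,25,26,27,28,29,30,31): XOR of data positions = 1⊕0⊕0⊕1⊕1⊕0⊕0⊕1⊕1⊕1⊕1⊕0⊕1⊕1⊕0 = 1
p16 (pos 16,17,18,19,20,21,22,23,24,25,26,27,28,29,30,31): XOR of data positions = 0⊕0⊕0⊕1⊕0⊕1⊕1⊕1⊕1⊕1⊕1⊕0⊕1⊕1⊕0 = 1
Codeword: 0011011110011001000101111110110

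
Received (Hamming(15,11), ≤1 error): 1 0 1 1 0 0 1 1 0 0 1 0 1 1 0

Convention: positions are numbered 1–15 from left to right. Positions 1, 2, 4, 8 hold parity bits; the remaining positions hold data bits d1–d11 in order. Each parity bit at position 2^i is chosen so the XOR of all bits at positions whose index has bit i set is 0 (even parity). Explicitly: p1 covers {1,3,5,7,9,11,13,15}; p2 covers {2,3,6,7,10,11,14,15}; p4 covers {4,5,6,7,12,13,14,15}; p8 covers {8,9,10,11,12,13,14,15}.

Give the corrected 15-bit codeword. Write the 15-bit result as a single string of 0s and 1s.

001100110010110

s1 (pos 1,3,5,7,9,11,13,15): 1⊕1⊕0⊕1⊕0⊕1⊕1⊕0 = 1
s2 (pos 2,3,6,7,10,11,14,15): 0⊕1⊕0⊕1⊕0⊕1⊕1⊕0 = 0
s4 (pos 4,5,6,7,12,13,14,15): 1⊕0⊕0⊕1⊕0⊕1⊕1⊕0 = 0
s8 (pos 8,9,10,11,12,13,14,15): 1⊕0⊕0⊕1⊕0⊕1⊕1⊕0 = 0
Syndrome s8…s1 = 0001 → error at position 1.
Flip position 1: 101100110010110 → 001100110010110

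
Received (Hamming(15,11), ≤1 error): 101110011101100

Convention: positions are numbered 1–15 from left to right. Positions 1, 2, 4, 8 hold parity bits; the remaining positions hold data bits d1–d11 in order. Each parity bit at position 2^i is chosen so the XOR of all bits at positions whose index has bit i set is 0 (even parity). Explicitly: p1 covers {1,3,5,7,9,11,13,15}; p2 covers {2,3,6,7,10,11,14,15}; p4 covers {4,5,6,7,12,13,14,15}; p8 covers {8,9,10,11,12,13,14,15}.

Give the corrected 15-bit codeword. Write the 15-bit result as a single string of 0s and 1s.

s1 (pos 1,3,5,7,9,11,13,15): 1⊕1⊕1⊕0⊕1⊕0⊕1⊕0 = 1
s2 (pos 2,3,6,7,10,11,14,15): 0⊕1⊕0⊕0⊕1⊕0⊕0⊕0 = 0
s4 (pos 4,5,6,7,12,13,14,15): 1⊕1⊕0⊕0⊕1⊕1⊕0⊕0 = 0
s8 (pos 8,9,10,11,12,13,14,15): 1⊕1⊕1⊕0⊕1⊕1⊕0⊕0 = 1
Syndrome s8…s1 = 1001 → error at position 9.
Flip position 9: 101110011101100 → 101110010101100

101110010101100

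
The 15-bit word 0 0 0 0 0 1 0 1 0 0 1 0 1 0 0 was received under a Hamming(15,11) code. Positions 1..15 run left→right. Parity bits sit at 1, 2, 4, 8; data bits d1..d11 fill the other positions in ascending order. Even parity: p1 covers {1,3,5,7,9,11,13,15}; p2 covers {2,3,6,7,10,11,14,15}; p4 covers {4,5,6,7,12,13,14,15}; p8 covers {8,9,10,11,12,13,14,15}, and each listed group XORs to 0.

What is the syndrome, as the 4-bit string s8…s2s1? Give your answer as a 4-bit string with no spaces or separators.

s1 (pos 1,3,5,7,9,11,13,15): 0⊕0⊕0⊕0⊕0⊕1⊕1⊕0 = 0
s2 (pos 2,3,6,7,10,11,14,15): 0⊕0⊕1⊕0⊕0⊕1⊕0⊕0 = 0
s4 (pos 4,5,6,7,12,13,14,15): 0⊕0⊕1⊕0⊕0⊕1⊕0⊕0 = 0
s8 (pos 8,9,10,11,12,13,14,15): 1⊕0⊕0⊕1⊕0⊕1⊕0⊕0 = 1
Syndrome s8…s1 = 1000 → error at position 8.

1000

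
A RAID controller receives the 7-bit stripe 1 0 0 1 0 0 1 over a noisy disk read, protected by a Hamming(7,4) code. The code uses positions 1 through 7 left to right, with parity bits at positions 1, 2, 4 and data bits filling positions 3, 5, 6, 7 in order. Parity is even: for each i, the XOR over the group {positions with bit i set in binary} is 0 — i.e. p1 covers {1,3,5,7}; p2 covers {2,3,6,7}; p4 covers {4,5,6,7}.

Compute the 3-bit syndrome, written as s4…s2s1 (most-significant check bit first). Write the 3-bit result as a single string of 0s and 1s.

s1 (pos 1,3,5,7): 1⊕0⊕0⊕1 = 0
s2 (pos 2,3,6,7): 0⊕0⊕0⊕1 = 1
s4 (pos 4,5,6,7): 1⊕0⊕0⊕1 = 0
Syndrome s4…s1 = 010 → error at position 2.

010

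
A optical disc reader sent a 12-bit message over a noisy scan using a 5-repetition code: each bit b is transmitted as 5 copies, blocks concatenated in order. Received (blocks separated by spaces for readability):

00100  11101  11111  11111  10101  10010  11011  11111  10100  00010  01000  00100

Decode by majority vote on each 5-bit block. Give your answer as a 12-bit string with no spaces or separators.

011110110000

Block 1 (00100): 1 one → 0
Block 2 (11101): 4 ones → 1
Block 3 (11111): 5 ones → 1
Block 4 (11111): 5 ones → 1
Block 5 (10101): 3 ones → 1
Block 6 (10010): 2 ones → 0
Block 7 (11011): 4 ones → 1
Block 8 (11111): 5 ones → 1
Block 9 (10100): 2 ones → 0
Block 10 (00010): 1 one → 0
Block 11 (01000): 1 one → 0
Block 12 (00100): 1 one → 0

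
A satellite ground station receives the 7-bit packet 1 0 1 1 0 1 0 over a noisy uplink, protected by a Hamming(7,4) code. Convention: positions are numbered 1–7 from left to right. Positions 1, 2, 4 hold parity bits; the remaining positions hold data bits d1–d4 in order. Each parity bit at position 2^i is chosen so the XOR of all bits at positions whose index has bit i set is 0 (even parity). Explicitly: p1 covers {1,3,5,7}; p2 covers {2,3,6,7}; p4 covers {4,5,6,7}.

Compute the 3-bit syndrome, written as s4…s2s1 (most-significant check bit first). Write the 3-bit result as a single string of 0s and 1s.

000

s1 (pos 1,3,5,7): 1⊕1⊕0⊕0 = 0
s2 (pos 2,3,6,7): 0⊕1⊕1⊕0 = 0
s4 (pos 4,5,6,7): 1⊕0⊕1⊕0 = 0
Syndrome s4…s1 = 000 → no error.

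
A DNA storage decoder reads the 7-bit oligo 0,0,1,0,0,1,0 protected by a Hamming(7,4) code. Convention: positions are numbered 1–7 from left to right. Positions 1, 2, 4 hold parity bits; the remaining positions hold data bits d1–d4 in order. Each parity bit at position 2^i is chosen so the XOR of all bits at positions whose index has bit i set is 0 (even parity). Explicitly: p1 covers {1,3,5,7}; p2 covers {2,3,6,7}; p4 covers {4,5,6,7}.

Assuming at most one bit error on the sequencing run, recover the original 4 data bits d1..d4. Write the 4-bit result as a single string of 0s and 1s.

s1 (pos 1,3,5,7): 0⊕1⊕0⊕0 = 1
s2 (pos 2,3,6,7): 0⊕1⊕1⊕0 = 0
s4 (pos 4,5,6,7): 0⊕0⊕1⊕0 = 1
Syndrome s4…s1 = 101 → error at position 5.
Flip position 5: 0010010 → 0010110
Read data bits from positions 3,5,6,7: 1110

1110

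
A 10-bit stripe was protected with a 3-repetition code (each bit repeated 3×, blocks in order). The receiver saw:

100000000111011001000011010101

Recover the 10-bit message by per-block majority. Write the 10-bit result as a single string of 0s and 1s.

Block 1 (100): 1 one → 0
Block 2 (000): 0 ones → 0
Block 3 (000): 0 ones → 0
Block 4 (111): 3 ones → 1
Block 5 (011): 2 ones → 1
Block 6 (001): 1 one → 0
Block 7 (000): 0 ones → 0
Block 8 (011): 2 ones → 1
Block 9 (010): 1 one → 0
Block 10 (101): 2 ones → 1

0001100101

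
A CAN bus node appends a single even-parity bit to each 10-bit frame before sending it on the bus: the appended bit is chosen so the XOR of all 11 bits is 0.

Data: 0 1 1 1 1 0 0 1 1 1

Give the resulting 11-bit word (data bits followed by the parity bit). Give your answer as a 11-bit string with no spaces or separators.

XOR of the 10 data bits: 0⊕1⊕1⊕1⊕1⊕0⊕0⊕1⊕1⊕1 = 1
Parity bit = 1 (so all 11 bits XOR to 0).

01111001111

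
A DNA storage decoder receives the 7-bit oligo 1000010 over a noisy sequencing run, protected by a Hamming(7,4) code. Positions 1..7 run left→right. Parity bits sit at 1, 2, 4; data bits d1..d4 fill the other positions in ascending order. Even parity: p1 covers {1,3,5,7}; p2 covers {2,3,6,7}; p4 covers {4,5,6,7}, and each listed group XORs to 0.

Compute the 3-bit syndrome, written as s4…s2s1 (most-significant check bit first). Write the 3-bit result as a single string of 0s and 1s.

111

s1 (pos 1,3,5,7): 1⊕0⊕0⊕0 = 1
s2 (pos 2,3,6,7): 0⊕0⊕1⊕0 = 1
s4 (pos 4,5,6,7): 0⊕0⊕1⊕0 = 1
Syndrome s4…s1 = 111 → error at position 7.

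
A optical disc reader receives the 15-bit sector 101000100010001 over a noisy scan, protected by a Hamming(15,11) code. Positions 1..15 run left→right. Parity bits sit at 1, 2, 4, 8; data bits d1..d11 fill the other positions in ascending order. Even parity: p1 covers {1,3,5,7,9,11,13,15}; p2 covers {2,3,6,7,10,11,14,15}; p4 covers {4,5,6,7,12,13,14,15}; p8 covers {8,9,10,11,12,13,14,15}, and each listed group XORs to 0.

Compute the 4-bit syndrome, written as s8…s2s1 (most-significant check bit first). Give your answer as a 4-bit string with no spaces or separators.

0001

s1 (pos 1,3,5,7,9,11,13,15): 1⊕1⊕0⊕1⊕0⊕1⊕0⊕1 = 1
s2 (pos 2,3,6,7,10,11,14,15): 0⊕1⊕0⊕1⊕0⊕1⊕0⊕1 = 0
s4 (pos 4,5,6,7,12,13,14,15): 0⊕0⊕0⊕1⊕0⊕0⊕0⊕1 = 0
s8 (pos 8,9,10,11,12,13,14,15): 0⊕0⊕0⊕1⊕0⊕0⊕0⊕1 = 0
Syndrome s8…s1 = 0001 → error at position 1.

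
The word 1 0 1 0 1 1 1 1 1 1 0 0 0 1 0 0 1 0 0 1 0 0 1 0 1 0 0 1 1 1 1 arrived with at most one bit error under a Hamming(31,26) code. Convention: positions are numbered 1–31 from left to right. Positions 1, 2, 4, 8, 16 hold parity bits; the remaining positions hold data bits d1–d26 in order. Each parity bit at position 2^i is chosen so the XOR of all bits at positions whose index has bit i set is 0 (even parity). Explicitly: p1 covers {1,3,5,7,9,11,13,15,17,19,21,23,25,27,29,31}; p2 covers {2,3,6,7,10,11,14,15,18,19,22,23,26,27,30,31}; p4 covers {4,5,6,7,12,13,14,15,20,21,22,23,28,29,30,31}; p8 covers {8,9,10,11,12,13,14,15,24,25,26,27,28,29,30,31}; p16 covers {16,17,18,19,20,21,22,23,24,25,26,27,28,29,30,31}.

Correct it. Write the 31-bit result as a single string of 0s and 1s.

s1 (pos 1,3,5,7,9,11,13,15,17,19,21,23,25,27,29,31): 1⊕1⊕1⊕1⊕1⊕0⊕0⊕0⊕1⊕0⊕0⊕1⊕1⊕0⊕1⊕1 = 0
s2 (pos 2,3,6,7,10,11,14,15,18,19,22,23,26,27,30,31): 0⊕1⊕1⊕1⊕1⊕0⊕1⊕0⊕0⊕0⊕0⊕1⊕0⊕0⊕1⊕1 = 0
s4 (pos 4,5,6,7,12,13,14,15,20,21,22,23,28,29,30,31): 0⊕1⊕1⊕1⊕0⊕0⊕1⊕0⊕1⊕0⊕0⊕1⊕1⊕1⊕1⊕1 = 0
s8 (pos 8,9,10,11,12,13,14,15,24,25,26,27,28,29,30,31): 1⊕1⊕1⊕0⊕0⊕0⊕1⊕0⊕0⊕1⊕0⊕0⊕1⊕1⊕1⊕1 = 1
s16 (pos 16,17,18,19,20,21,22,23,24,25,26,27,28,29,30,31): 0⊕1⊕0⊕0⊕1⊕0⊕0⊕1⊕0⊕1⊕0⊕0⊕1⊕1⊕1⊕1 = 0
Syndrome s16…s1 = 01000 → error at position 8.
Flip position 8: 1010111111000100100100101001111 → 1010111011000100100100101001111

1010111011000100100100101001111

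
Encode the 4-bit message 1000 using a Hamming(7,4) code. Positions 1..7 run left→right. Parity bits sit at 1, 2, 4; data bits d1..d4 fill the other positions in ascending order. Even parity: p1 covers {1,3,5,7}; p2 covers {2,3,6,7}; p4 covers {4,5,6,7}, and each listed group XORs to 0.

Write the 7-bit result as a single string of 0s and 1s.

Place data at non-parity positions: p1 p2 1 p4 0 0 0
p1 (pos 1,3,5,7): XOR of data positions = 1⊕0⊕0 = 1
p2 (pos 2,3,6,7): XOR of data positions = 1⊕0⊕0 = 1
p4 (pos 4,5,6,7): XOR of data positions = 0⊕0⊕0 = 0
Codeword: 1110000

1110000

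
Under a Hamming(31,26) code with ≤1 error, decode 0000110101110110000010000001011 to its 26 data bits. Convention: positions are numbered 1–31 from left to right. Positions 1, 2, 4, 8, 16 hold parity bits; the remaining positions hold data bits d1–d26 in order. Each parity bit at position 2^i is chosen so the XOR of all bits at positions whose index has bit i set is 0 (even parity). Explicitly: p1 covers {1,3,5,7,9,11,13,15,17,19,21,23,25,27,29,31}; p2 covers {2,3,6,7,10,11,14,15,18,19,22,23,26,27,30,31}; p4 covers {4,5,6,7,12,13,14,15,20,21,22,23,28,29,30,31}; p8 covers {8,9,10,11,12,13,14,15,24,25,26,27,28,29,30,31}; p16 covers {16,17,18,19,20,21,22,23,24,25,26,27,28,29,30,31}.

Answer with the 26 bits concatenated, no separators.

01100111010000010000001011

s1 (pos 1,3,5,7,9,11,13,15,17,19,21,23,25,27,29,31): 0⊕0⊕1⊕0⊕0⊕1⊕0⊕1⊕0⊕0⊕1⊕0⊕0⊕0⊕0⊕1 = 1
s2 (pos 2,3,6,7,10,11,14,15,18,19,22,23,26,27,30,31): 0⊕0⊕1⊕0⊕1⊕1⊕1⊕1⊕0⊕0⊕0⊕0⊕0⊕0⊕1⊕1 = 1
s4 (pos 4,5,6,7,12,13,14,15,20,21,22,23,28,29,30,31): 0⊕1⊕1⊕0⊕1⊕0⊕1⊕1⊕0⊕1⊕0⊕0⊕1⊕0⊕1⊕1 = 1
s8 (pos 8,9,10,11,12,13,14,15,24,25,26,27,28,29,30,31): 1⊕0⊕1⊕1⊕1⊕0⊕1⊕1⊕0⊕0⊕0⊕0⊕1⊕0⊕1⊕1 = 1
s16 (pos 16,17,18,19,20,21,22,23,24,25,26,27,28,29,30,31): 0⊕0⊕0⊕0⊕0⊕1⊕0⊕0⊕0⊕0⊕0⊕0⊕1⊕0⊕1⊕1 = 0
Syndrome s16…s1 = 01111 → error at position 15.
Flip position 15: 0000110101110110000010000001011 → 0000110101110100000010000001011
Read data bits from positions 3,5,6,7,9,10,11,12,13,14,15,17,18,19,20,21,22,23,24,25,26,27,28,29,30,31: 01100111010000010000001011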